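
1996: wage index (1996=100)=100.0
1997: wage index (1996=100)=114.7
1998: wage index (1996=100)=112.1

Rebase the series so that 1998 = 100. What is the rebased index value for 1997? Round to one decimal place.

102.3

Rebased(1997) = 114.7 / 112.1 × 100 = 102.3194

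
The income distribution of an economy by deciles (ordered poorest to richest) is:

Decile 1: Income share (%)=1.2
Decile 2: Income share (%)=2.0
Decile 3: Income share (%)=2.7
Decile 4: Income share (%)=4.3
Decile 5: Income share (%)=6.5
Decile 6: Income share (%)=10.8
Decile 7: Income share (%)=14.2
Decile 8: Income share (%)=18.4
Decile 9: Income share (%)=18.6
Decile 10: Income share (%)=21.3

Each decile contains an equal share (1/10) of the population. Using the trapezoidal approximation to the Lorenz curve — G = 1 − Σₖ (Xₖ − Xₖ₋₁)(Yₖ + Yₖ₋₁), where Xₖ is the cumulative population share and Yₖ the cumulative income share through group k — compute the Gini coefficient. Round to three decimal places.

Cumulative income shares Yₖ: 0.0120, 0.0320, 0.0590, 0.1020, 0.1670, 0.2750, 0.4170, 0.6010, 0.7870, 1.0000
Σ (Xₖ−Xₖ₋₁)(Yₖ+Yₖ₋₁) = (1/10)(0.0120+0.0000) + (1/10)(0.0320+0.0120) + (1/10)(0.0590+0.0320) + (1/10)(0.1020+0.0590) + (1/10)(0.1670+0.1020) + (1/10)(0.2750+0.1670) + (1/10)(0.4170+0.2750) + (1/10)(0.6010+0.4170) + (1/10)(0.7870+0.6010) + (1/10)(1.0000+0.7870)
  = 0.0012 + 0.0044 + 0.0091 + 0.0161 + 0.0269 + 0.0442 + 0.0692 + 0.1018 + 0.1388 + 0.1787 = 0.5904
G = 1 − 0.5904 = 0.4096

0.410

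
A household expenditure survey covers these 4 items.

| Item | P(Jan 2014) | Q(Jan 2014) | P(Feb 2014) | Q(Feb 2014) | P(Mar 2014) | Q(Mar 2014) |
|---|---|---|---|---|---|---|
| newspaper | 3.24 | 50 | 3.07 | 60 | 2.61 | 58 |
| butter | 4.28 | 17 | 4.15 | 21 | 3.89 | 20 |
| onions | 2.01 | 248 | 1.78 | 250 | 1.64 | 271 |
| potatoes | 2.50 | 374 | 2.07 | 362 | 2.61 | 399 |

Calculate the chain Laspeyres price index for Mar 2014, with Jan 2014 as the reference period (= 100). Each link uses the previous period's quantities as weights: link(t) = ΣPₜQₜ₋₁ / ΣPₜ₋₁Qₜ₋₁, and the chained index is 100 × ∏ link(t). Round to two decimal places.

93.80

Link Jan 2014→Feb 2014:
ΣP(Feb 2014)Q(Jan 2014) = 3.07×50 + 4.15×17 + 1.78×248 + 2.07×374 = 153.5 + 70.55 + 441.44 + 774.18 = 1439.67
ΣP(Jan 2014)Q(Jan 2014) = 3.24×50 + 4.28×17 + 2.01×248 + 2.50×374 = 162 + 72.76 + 498.48 + 935 = 1668.24
link = 1439.67/1668.24 = 0.862987
Link Feb 2014→Mar 2014:
ΣP(Mar 2014)Q(Feb 2014) = 2.61×60 + 3.89×21 + 1.64×250 + 2.61×362 = 156.6 + 81.69 + 410 + 944.82 = 1593.11
ΣP(Feb 2014)Q(Feb 2014) = 3.07×60 + 4.15×21 + 1.78×250 + 2.07×362 = 184.2 + 87.15 + 445 + 749.34 = 1465.69
link = 1593.11/1465.69 = 1.086935
Chained index = 100 × 0.862987 × 1.086935 = 93.8011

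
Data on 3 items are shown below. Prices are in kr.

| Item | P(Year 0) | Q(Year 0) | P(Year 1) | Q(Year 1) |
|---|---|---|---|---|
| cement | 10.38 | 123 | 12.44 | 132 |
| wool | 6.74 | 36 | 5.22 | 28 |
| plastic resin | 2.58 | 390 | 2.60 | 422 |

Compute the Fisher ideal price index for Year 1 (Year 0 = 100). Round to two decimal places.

Laspeyres component (base-period weights):
ΣP(Year 1)Q(Year 0) = 12.44×123 + 5.22×36 + 2.60×390 = 1530.12 + 187.92 + 1014 = 2732.04
ΣP(Year 0)Q(Year 0) = 10.38×123 + 6.74×36 + 2.58×390 = 1276.74 + 242.64 + 1006.2 = 2525.58
L = 2732.04 / 2525.58 × 100 = 108.1748
Paasche component (current-period weights):
ΣP(Year 1)Q(Year 1) = 12.44×132 + 5.22×28 + 2.60×422 = 1642.08 + 146.16 + 1097.2 = 2885.44
ΣP(Year 0)Q(Year 1) = 10.38×132 + 6.74×28 + 2.58×422 = 1370.16 + 188.72 + 1088.76 = 2647.64
P = 2885.44 / 2647.64 × 100 = 108.9816
Fisher = √(L × P) = √(108.1748 × 108.9816) = 108.5774

108.58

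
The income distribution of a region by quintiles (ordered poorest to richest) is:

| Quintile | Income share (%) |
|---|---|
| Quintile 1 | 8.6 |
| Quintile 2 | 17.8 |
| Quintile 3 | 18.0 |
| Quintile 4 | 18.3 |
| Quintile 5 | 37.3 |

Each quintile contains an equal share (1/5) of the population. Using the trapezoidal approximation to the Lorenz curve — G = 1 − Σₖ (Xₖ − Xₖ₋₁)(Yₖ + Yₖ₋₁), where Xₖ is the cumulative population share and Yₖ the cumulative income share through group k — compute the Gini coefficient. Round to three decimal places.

Cumulative income shares Yₖ: 0.0860, 0.2640, 0.4440, 0.6270, 1.0000
Σ (Xₖ−Xₖ₋₁)(Yₖ+Yₖ₋₁) = (1/5)(0.0860+0.0000) + (1/5)(0.2640+0.0860) + (1/5)(0.4440+0.2640) + (1/5)(0.6270+0.4440) + (1/5)(1.0000+0.6270)
  = 0.0172 + 0.0700 + 0.1416 + 0.2142 + 0.3254 = 0.7684
G = 1 − 0.7684 = 0.2316

0.232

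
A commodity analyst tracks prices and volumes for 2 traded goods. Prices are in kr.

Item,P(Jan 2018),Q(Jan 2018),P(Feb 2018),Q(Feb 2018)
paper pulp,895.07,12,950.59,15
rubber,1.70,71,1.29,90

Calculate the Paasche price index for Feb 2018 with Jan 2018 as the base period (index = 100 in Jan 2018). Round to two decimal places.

Paasche price index uses current-period quantities as weights.
ΣP(Feb 2018)·Q(Feb 2018) = 950.59×15 + 1.29×90 = 14258.85 + 116.1 = 14374.95
ΣP(Jan 2018)·Q(Feb 2018) = 895.07×15 + 1.70×90 = 13426.05 + 153 = 13579.05
Index = 14374.95 / 13579.05 × 100 = 105.8612

105.86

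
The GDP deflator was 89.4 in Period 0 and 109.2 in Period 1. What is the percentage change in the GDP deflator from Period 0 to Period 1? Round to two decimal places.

Change = (109.2 − 89.4) / 89.4 × 100
       = 19.8 / 89.4 × 100 = 22.1477%

22.15%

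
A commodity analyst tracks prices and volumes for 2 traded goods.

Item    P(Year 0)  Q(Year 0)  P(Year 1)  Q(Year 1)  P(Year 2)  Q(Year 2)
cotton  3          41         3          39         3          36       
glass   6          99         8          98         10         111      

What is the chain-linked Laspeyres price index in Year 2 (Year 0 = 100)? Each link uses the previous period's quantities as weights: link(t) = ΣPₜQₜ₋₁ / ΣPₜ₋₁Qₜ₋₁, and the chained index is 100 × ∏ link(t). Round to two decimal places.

Link Year 0→Year 1:
ΣP(Year 1)Q(Year 0) = 3×41 + 8×99 = 123 + 792 = 915
ΣP(Year 0)Q(Year 0) = 3×41 + 6×99 = 123 + 594 = 717
link = 915/717 = 1.276151
Link Year 1→Year 2:
ΣP(Year 2)Q(Year 1) = 3×39 + 10×98 = 117 + 980 = 1097
ΣP(Year 1)Q(Year 1) = 3×39 + 8×98 = 117 + 784 = 901
link = 1097/901 = 1.217536
Chained index = 100 × 1.276151 × 1.217536 = 155.3759

155.38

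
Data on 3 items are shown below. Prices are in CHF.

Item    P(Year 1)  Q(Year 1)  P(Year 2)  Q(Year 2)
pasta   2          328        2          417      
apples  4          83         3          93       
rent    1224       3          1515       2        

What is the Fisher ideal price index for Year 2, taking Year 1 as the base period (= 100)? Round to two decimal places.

Laspeyres component (base-period weights):
ΣP(Year 2)Q(Year 1) = 2×328 + 3×83 + 1515×3 = 656 + 249 + 4545 = 5450
ΣP(Year 1)Q(Year 1) = 2×328 + 4×83 + 1224×3 = 656 + 332 + 3672 = 4660
L = 5450 / 4660 × 100 = 116.9528
Paasche component (current-period weights):
ΣP(Year 2)Q(Year 2) = 2×417 + 3×93 + 1515×2 = 834 + 279 + 3030 = 4143
ΣP(Year 1)Q(Year 2) = 2×417 + 4×93 + 1224×2 = 834 + 372 + 2448 = 3654
P = 4143 / 3654 × 100 = 113.3826
Fisher = √(L × P) = √(116.9528 × 113.3826) = 115.1539

115.15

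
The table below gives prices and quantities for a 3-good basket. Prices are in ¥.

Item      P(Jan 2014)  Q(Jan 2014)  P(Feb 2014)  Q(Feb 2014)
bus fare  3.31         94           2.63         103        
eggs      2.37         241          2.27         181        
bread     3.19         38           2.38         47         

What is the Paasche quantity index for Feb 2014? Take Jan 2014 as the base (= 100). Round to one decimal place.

Paasche quantity index uses current-period prices as weights.
ΣP(Feb 2014)·Q(Feb 2014) = 2.63×103 + 2.27×181 + 2.38×47 = 270.89 + 410.87 + 111.86 = 793.62
ΣP(Feb 2014)·Q(Jan 2014) = 2.63×94 + 2.27×241 + 2.38×38 = 247.22 + 547.07 + 90.44 = 884.73
Index = 793.62 / 884.73 × 100 = 89.7019

89.7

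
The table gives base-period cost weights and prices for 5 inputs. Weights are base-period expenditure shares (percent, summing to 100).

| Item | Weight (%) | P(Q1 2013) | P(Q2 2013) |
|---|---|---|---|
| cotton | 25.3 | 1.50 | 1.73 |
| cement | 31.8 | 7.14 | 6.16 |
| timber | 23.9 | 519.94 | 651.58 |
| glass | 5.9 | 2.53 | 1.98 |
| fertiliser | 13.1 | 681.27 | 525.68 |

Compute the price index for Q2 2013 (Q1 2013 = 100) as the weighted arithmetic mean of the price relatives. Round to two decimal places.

101.29

cotton: 25.3 × (1.73/1.50) = 25.3 × 1.153333 = 29.1793
cement: 31.8 × (6.16/7.14) = 31.8 × 0.862745 = 27.4353
timber: 23.9 × (651.58/519.94) = 23.9 × 1.253183 = 29.9511
glass: 5.9 × (1.98/2.53) = 5.9 × 0.782609 = 4.6174
fertiliser: 13.1 × (525.68/681.27) = 13.1 × 0.771618 = 10.1082
Index = Σ wᵢ·(p₁ᵢ/p₀ᵢ) = 29.1793 + 27.4353 + 29.9511 + 4.6174 + 10.1082 = 101.2913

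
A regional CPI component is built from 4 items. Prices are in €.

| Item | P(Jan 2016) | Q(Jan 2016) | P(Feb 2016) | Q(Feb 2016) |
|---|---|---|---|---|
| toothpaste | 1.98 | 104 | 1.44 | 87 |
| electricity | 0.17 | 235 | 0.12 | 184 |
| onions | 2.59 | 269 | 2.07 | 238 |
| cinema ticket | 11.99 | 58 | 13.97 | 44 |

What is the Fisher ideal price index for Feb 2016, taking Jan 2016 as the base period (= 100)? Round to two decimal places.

93.72

Laspeyres component (base-period weights):
ΣP(Feb 2016)Q(Jan 2016) = 1.44×104 + 0.12×235 + 2.07×269 + 13.97×58 = 149.76 + 28.2 + 556.83 + 810.26 = 1545.05
ΣP(Jan 2016)Q(Jan 2016) = 1.98×104 + 0.17×235 + 2.59×269 + 11.99×58 = 205.92 + 39.95 + 696.71 + 695.42 = 1638
L = 1545.05 / 1638 × 100 = 94.3254
Paasche component (current-period weights):
ΣP(Feb 2016)Q(Feb 2016) = 1.44×87 + 0.12×184 + 2.07×238 + 13.97×44 = 125.28 + 22.08 + 492.66 + 614.68 = 1254.7
ΣP(Jan 2016)Q(Feb 2016) = 1.98×87 + 0.17×184 + 2.59×238 + 11.99×44 = 172.26 + 31.28 + 616.42 + 527.56 = 1347.52
P = 1254.7 / 1347.52 × 100 = 93.1118
Fisher = √(L × P) = √(94.3254 × 93.1118) = 93.7166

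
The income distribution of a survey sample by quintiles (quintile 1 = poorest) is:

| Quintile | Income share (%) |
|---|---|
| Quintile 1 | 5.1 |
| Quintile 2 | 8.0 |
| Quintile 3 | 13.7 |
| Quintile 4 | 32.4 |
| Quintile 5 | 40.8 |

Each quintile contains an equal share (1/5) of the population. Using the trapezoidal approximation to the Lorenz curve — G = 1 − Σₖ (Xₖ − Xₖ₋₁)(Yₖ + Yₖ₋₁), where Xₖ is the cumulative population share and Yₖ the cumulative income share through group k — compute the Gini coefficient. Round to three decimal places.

0.383

Cumulative income shares Yₖ: 0.0510, 0.1310, 0.2680, 0.5920, 1.0000
Σ (Xₖ−Xₖ₋₁)(Yₖ+Yₖ₋₁) = (1/5)(0.0510+0.0000) + (1/5)(0.1310+0.0510) + (1/5)(0.2680+0.1310) + (1/5)(0.5920+0.2680) + (1/5)(1.0000+0.5920)
  = 0.0102 + 0.0364 + 0.0798 + 0.1720 + 0.3184 = 0.6168
G = 1 − 0.6168 = 0.3832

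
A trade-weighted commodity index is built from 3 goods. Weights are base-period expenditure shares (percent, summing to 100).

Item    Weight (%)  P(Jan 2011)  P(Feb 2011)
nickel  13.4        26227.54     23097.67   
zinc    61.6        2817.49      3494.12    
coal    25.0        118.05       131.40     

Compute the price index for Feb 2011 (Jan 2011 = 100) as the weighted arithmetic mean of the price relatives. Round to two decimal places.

116.02

nickel: 13.4 × (23097.67/26227.54) = 13.4 × 0.880665 = 11.8009
zinc: 61.6 × (3494.12/2817.49) = 61.6 × 1.240153 = 76.3935
coal: 25.0 × (131.40/118.05) = 25.0 × 1.113088 = 27.8272
Index = Σ wᵢ·(p₁ᵢ/p₀ᵢ) = 11.8009 + 76.3935 + 27.8272 = 116.0216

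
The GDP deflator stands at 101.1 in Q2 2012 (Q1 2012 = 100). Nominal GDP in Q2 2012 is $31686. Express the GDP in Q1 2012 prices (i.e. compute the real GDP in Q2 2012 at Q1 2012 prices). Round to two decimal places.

Real = Nominal ÷ (Index/100) = 31686 ÷ (101.1/100)
     = 31686 ÷ 1.011 = 31341.2463

31341.25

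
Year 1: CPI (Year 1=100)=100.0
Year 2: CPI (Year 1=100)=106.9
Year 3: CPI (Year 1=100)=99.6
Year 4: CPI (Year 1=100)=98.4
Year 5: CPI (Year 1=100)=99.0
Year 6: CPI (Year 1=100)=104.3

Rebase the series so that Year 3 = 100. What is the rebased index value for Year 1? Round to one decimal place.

Rebased(Year 1) = 100.0 / 99.6 × 100 = 100.4016

100.4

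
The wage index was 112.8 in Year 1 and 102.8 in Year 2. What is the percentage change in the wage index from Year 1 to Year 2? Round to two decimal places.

-8.87%

Change = (102.8 − 112.8) / 112.8 × 100
       = -10.0 / 112.8 × 100 = -8.8652%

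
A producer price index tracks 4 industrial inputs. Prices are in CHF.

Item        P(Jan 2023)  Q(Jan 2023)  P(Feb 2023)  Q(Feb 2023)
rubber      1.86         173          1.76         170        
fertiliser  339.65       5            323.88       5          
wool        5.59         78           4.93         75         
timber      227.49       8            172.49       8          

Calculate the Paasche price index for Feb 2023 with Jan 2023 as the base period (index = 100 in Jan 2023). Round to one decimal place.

86.2

Paasche price index uses current-period quantities as weights.
ΣP(Feb 2023)·Q(Feb 2023) = 1.76×170 + 323.88×5 + 4.93×75 + 172.49×8 = 299.2 + 1619.4 + 369.75 + 1379.92 = 3668.27
ΣP(Jan 2023)·Q(Feb 2023) = 1.86×170 + 339.65×5 + 5.59×75 + 227.49×8 = 316.2 + 1698.25 + 419.25 + 1819.92 = 4253.62
Index = 3668.27 / 4253.62 × 100 = 86.2388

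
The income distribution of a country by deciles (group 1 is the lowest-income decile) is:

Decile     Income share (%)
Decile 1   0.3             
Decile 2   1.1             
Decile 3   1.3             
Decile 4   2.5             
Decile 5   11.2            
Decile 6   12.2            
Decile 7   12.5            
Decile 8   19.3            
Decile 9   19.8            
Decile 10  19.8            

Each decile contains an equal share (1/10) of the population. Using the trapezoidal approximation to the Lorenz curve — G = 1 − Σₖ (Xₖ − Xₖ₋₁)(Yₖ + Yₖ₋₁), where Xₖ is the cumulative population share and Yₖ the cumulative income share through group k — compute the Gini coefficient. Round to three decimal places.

Cumulative income shares Yₖ: 0.0030, 0.0140, 0.0270, 0.0520, 0.1640, 0.2860, 0.4110, 0.6040, 0.8020, 1.0000
Σ (Xₖ−Xₖ₋₁)(Yₖ+Yₖ₋₁) = (1/10)(0.0030+0.0000) + (1/10)(0.0140+0.0030) + (1/10)(0.0270+0.0140) + (1/10)(0.0520+0.0270) + (1/10)(0.1640+0.0520) + (1/10)(0.2860+0.1640) + (1/10)(0.4110+0.2860) + (1/10)(0.6040+0.4110) + (1/10)(0.8020+0.6040) + (1/10)(1.0000+0.8020)
  = 0.0003 + 0.0017 + 0.0041 + 0.0079 + 0.0216 + 0.0450 + 0.0697 + 0.1015 + 0.1406 + 0.1802 = 0.5726
G = 1 − 0.5726 = 0.4274

0.427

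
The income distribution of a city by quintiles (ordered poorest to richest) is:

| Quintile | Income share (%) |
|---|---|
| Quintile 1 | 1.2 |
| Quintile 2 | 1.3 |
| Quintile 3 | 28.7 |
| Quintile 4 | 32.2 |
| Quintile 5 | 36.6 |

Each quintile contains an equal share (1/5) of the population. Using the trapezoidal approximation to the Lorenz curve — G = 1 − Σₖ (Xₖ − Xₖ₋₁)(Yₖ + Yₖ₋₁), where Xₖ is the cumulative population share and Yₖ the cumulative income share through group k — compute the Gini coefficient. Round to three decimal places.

0.407

Cumulative income shares Yₖ: 0.0120, 0.0250, 0.3120, 0.6340, 1.0000
Σ (Xₖ−Xₖ₋₁)(Yₖ+Yₖ₋₁) = (1/5)(0.0120+0.0000) + (1/5)(0.0250+0.0120) + (1/5)(0.3120+0.0250) + (1/5)(0.6340+0.3120) + (1/5)(1.0000+0.6340)
  = 0.0024 + 0.0074 + 0.0674 + 0.1892 + 0.3268 = 0.5932
G = 1 − 0.5932 = 0.4068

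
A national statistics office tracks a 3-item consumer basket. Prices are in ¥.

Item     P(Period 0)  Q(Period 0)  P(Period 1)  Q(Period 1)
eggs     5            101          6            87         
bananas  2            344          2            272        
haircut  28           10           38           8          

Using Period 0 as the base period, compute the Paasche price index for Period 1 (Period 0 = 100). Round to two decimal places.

113.88

Paasche price index uses current-period quantities as weights.
ΣP(Period 1)·Q(Period 1) = 6×87 + 2×272 + 38×8 = 522 + 544 + 304 = 1370
ΣP(Period 0)·Q(Period 1) = 5×87 + 2×272 + 28×8 = 435 + 544 + 224 = 1203
Index = 1370 / 1203 × 100 = 113.8820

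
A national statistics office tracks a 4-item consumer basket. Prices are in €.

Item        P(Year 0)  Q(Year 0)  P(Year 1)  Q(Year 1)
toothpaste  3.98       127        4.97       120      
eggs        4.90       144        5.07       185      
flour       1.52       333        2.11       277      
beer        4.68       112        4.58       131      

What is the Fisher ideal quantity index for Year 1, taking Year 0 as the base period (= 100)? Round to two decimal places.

106.69

Laspeyres component (base-period weights):
ΣP(Year 0)Q(Year 1) = 3.98×120 + 4.90×185 + 1.52×277 + 4.68×131 = 477.6 + 906.5 + 421.04 + 613.08 = 2418.22
ΣP(Year 0)Q(Year 0) = 3.98×127 + 4.90×144 + 1.52×333 + 4.68×112 = 505.46 + 705.6 + 506.16 + 524.16 = 2241.38
L = 2418.22 / 2241.38 × 100 = 107.8898
Paasche component (current-period weights):
ΣP(Year 1)Q(Year 1) = 4.97×120 + 5.07×185 + 2.11×277 + 4.58×131 = 596.4 + 937.95 + 584.47 + 599.98 = 2718.8
ΣP(Year 1)Q(Year 0) = 4.97×127 + 5.07×144 + 2.11×333 + 4.58×112 = 631.19 + 730.08 + 702.63 + 512.96 = 2576.86
P = 2718.8 / 2576.86 × 100 = 105.5083
Fisher = √(L × P) = √(107.8898 × 105.5083) = 106.6924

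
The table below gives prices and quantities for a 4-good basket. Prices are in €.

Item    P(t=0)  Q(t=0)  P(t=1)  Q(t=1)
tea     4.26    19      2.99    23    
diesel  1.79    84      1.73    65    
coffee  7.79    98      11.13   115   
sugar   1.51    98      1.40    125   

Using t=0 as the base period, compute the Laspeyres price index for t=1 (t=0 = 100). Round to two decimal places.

Laspeyres price index uses base-period quantities as weights.
ΣP(t=1)·Q(t=0) = 2.99×19 + 1.73×84 + 11.13×98 + 1.40×98 = 56.81 + 145.32 + 1090.74 + 137.2 = 1430.07
ΣP(t=0)·Q(t=0) = 4.26×19 + 1.79×84 + 7.79×98 + 1.51×98 = 80.94 + 150.36 + 763.42 + 147.98 = 1142.7
Index = 1430.07 / 1142.7 × 100 = 125.1483

125.15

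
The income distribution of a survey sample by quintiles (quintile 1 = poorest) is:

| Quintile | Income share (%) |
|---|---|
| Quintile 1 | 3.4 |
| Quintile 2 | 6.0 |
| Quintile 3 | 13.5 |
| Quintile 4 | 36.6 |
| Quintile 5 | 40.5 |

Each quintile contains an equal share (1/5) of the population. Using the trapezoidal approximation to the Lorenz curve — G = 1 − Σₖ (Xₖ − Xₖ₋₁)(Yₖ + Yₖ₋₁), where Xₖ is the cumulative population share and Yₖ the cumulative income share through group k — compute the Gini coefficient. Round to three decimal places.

0.419

Cumulative income shares Yₖ: 0.0340, 0.0940, 0.2290, 0.5950, 1.0000
Σ (Xₖ−Xₖ₋₁)(Yₖ+Yₖ₋₁) = (1/5)(0.0340+0.0000) + (1/5)(0.0940+0.0340) + (1/5)(0.2290+0.0940) + (1/5)(0.5950+0.2290) + (1/5)(1.0000+0.5950)
  = 0.0068 + 0.0256 + 0.0646 + 0.1648 + 0.3190 = 0.5808
G = 1 − 0.5808 = 0.4192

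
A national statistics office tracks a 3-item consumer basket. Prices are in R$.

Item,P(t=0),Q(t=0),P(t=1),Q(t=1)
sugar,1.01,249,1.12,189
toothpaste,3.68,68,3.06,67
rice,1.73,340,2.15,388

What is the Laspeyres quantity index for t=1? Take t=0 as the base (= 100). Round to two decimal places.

Laspeyres quantity index uses base-period prices as weights.
ΣP(t=0)·Q(t=1) = 1.01×189 + 3.68×67 + 1.73×388 = 190.89 + 246.56 + 671.24 = 1108.69
ΣP(t=0)·Q(t=0) = 1.01×249 + 3.68×68 + 1.73×340 = 251.49 + 250.24 + 588.2 = 1089.93
Index = 1108.69 / 1089.93 × 100 = 101.7212

101.72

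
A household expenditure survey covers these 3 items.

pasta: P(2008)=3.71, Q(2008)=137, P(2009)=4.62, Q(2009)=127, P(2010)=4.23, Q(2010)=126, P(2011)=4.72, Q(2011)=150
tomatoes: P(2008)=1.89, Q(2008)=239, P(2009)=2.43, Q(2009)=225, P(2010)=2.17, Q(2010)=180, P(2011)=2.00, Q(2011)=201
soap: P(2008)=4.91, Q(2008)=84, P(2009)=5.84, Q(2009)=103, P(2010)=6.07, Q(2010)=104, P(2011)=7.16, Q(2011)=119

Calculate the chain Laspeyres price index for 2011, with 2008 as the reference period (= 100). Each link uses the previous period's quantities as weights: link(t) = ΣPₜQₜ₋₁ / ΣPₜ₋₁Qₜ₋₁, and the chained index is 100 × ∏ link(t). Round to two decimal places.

129.12

Link 2008→2009:
ΣP(2009)Q(2008) = 4.62×137 + 2.43×239 + 5.84×84 = 632.94 + 580.77 + 490.56 = 1704.27
ΣP(2008)Q(2008) = 3.71×137 + 1.89×239 + 4.91×84 = 508.27 + 451.71 + 412.44 = 1372.42
link = 1704.27/1372.42 = 1.241799
Link 2009→2010:
ΣP(2010)Q(2009) = 4.23×127 + 2.17×225 + 6.07×103 = 537.21 + 488.25 + 625.21 = 1650.67
ΣP(2009)Q(2009) = 4.62×127 + 2.43×225 + 5.84×103 = 586.74 + 546.75 + 601.52 = 1735.01
link = 1650.67/1735.01 = 0.951389
Link 2010→2011:
ΣP(2011)Q(2010) = 4.72×126 + 2.00×180 + 7.16×104 = 594.72 + 360 + 744.64 = 1699.36
ΣP(2010)Q(2010) = 4.23×126 + 2.17×180 + 6.07×104 = 532.98 + 390.6 + 631.28 = 1554.86
link = 1699.36/1554.86 = 1.092934
Chained index = 100 × 1.241799 × 0.951389 × 1.092934 = 129.1230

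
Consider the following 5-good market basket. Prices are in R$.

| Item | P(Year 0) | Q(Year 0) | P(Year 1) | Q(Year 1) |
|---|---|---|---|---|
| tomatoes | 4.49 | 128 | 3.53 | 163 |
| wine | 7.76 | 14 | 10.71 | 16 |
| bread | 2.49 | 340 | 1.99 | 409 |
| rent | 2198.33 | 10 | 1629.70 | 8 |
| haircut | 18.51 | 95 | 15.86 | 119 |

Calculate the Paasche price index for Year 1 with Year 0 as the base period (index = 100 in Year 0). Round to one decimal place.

Paasche price index uses current-period quantities as weights.
ΣP(Year 1)·Q(Year 1) = 3.53×163 + 10.71×16 + 1.99×409 + 1629.70×8 + 15.86×119 = 575.39 + 171.36 + 813.91 + 13037.6 + 1887.34 = 16485.6
ΣP(Year 0)·Q(Year 1) = 4.49×163 + 7.76×16 + 2.49×409 + 2198.33×8 + 18.51×119 = 731.87 + 124.16 + 1018.41 + 17586.64 + 2202.69 = 21663.77
Index = 16485.6 / 21663.77 × 100 = 76.0976

76.1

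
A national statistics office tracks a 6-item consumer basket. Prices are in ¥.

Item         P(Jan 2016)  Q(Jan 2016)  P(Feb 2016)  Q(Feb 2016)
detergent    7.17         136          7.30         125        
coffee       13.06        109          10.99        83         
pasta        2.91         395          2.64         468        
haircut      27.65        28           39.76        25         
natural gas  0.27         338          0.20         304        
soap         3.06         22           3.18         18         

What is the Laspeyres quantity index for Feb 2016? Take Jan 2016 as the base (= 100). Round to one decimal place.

93.1

Laspeyres quantity index uses base-period prices as weights.
ΣP(Jan 2016)·Q(Feb 2016) = 7.17×125 + 13.06×83 + 2.91×468 + 27.65×25 + 0.27×304 + 3.06×18 = 896.25 + 1083.98 + 1361.88 + 691.25 + 82.08 + 55.08 = 4170.52
ΣP(Jan 2016)·Q(Jan 2016) = 7.17×136 + 13.06×109 + 2.91×395 + 27.65×28 + 0.27×338 + 3.06×22 = 975.12 + 1423.54 + 1149.45 + 774.2 + 91.26 + 67.32 = 4480.89
Index = 4170.52 / 4480.89 × 100 = 93.0735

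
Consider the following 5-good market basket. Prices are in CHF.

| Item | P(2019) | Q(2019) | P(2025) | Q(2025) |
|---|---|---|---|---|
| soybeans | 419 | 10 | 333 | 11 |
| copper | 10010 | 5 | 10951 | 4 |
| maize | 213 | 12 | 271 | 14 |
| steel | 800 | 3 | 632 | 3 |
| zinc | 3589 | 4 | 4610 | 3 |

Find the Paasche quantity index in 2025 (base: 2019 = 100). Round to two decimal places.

Paasche quantity index uses current-period prices as weights.
ΣP(2025)·Q(2025) = 333×11 + 10951×4 + 271×14 + 632×3 + 4610×3 = 3663 + 43804 + 3794 + 1896 + 13830 = 66987
ΣP(2025)·Q(2019) = 333×10 + 10951×5 + 271×12 + 632×3 + 4610×4 = 3330 + 54755 + 3252 + 1896 + 18440 = 81673
Index = 66987 / 81673 × 100 = 82.0185

82.02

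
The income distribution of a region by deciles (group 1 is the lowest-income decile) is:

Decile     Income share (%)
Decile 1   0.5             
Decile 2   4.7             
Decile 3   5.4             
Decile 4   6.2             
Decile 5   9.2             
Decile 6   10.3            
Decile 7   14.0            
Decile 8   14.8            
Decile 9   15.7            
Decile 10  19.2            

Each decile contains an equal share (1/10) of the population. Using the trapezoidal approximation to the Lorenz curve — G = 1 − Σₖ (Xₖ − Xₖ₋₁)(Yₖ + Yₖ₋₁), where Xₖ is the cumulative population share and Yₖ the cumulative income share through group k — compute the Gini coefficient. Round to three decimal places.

Cumulative income shares Yₖ: 0.0050, 0.0520, 0.1060, 0.1680, 0.2600, 0.3630, 0.5030, 0.6510, 0.8080, 1.0000
Σ (Xₖ−Xₖ₋₁)(Yₖ+Yₖ₋₁) = (1/10)(0.0050+0.0000) + (1/10)(0.0520+0.0050) + (1/10)(0.1060+0.0520) + (1/10)(0.1680+0.1060) + (1/10)(0.2600+0.1680) + (1/10)(0.3630+0.2600) + (1/10)(0.5030+0.3630) + (1/10)(0.6510+0.5030) + (1/10)(0.8080+0.6510) + (1/10)(1.0000+0.8080)
  = 0.0005 + 0.0057 + 0.0158 + 0.0274 + 0.0428 + 0.0623 + 0.0866 + 0.1154 + 0.1459 + 0.1808 = 0.6832
G = 1 − 0.6832 = 0.3168

0.317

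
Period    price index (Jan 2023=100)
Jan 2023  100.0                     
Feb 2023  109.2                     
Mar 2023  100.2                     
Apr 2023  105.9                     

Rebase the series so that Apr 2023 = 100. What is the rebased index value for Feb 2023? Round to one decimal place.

103.1

Rebased(Feb 2023) = 109.2 / 105.9 × 100 = 103.1161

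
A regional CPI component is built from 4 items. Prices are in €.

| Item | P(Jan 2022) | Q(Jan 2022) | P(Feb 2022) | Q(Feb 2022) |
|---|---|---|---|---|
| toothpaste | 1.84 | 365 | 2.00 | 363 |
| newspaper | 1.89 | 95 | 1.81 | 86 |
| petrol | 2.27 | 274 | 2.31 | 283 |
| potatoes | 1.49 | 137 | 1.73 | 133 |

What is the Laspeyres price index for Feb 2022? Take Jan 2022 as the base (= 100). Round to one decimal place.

105.6

Laspeyres price index uses base-period quantities as weights.
ΣP(Feb 2022)·Q(Jan 2022) = 2.00×365 + 1.81×95 + 2.31×274 + 1.73×137 = 730 + 171.95 + 632.94 + 237.01 = 1771.9
ΣP(Jan 2022)·Q(Jan 2022) = 1.84×365 + 1.89×95 + 2.27×274 + 1.49×137 = 671.6 + 179.55 + 621.98 + 204.13 = 1677.26
Index = 1771.9 / 1677.26 × 100 = 105.6425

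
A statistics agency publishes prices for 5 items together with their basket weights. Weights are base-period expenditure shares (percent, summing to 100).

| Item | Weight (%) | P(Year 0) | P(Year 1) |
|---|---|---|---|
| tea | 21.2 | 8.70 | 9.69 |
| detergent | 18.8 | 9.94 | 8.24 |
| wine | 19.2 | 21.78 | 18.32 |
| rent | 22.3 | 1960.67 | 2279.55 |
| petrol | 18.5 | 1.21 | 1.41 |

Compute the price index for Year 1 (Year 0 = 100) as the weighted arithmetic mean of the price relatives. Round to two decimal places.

tea: 21.2 × (9.69/8.70) = 21.2 × 1.113793 = 23.6124
detergent: 18.8 × (8.24/9.94) = 18.8 × 0.828974 = 15.5847
wine: 19.2 × (18.32/21.78) = 19.2 × 0.841139 = 16.1499
rent: 22.3 × (2279.55/1960.67) = 22.3 × 1.162638 = 25.9268
petrol: 18.5 × (1.41/1.21) = 18.5 × 1.165289 = 21.5579
Index = Σ wᵢ·(p₁ᵢ/p₀ᵢ) = 23.6124 + 15.5847 + 16.1499 + 25.9268 + 21.5579 = 102.8317

102.83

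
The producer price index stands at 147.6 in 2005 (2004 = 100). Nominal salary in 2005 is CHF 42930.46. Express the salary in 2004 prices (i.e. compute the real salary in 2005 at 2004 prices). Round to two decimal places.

29085.68

Real = Nominal ÷ (Index/100) = 42930.46 ÷ (147.6/100)
     = 42930.46 ÷ 1.476 = 29085.6775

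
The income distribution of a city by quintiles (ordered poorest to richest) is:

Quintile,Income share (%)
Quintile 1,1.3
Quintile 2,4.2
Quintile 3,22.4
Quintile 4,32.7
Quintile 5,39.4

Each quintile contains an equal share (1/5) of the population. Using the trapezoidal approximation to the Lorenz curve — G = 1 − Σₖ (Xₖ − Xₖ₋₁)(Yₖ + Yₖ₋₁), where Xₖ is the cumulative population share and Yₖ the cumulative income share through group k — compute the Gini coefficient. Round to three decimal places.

Cumulative income shares Yₖ: 0.0130, 0.0550, 0.2790, 0.6060, 1.0000
Σ (Xₖ−Xₖ₋₁)(Yₖ+Yₖ₋₁) = (1/5)(0.0130+0.0000) + (1/5)(0.0550+0.0130) + (1/5)(0.2790+0.0550) + (1/5)(0.6060+0.2790) + (1/5)(1.0000+0.6060)
  = 0.0026 + 0.0136 + 0.0668 + 0.1770 + 0.3212 = 0.5812
G = 1 − 0.5812 = 0.4188

0.419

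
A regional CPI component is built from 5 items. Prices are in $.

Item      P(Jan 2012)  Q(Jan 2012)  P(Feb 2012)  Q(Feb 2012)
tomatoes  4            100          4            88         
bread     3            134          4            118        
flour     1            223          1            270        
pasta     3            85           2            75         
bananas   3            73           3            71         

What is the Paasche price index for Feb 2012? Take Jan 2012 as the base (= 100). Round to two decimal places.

Paasche price index uses current-period quantities as weights.
ΣP(Feb 2012)·Q(Feb 2012) = 4×88 + 4×118 + 1×270 + 2×75 + 3×71 = 352 + 472 + 270 + 150 + 213 = 1457
ΣP(Jan 2012)·Q(Feb 2012) = 4×88 + 3×118 + 1×270 + 3×75 + 3×71 = 352 + 354 + 270 + 225 + 213 = 1414
Index = 1457 / 1414 × 100 = 103.0410

103.04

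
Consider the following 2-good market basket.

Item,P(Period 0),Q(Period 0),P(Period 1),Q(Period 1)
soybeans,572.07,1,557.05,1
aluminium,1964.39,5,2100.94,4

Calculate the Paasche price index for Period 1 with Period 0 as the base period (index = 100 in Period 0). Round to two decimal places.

106.30

Paasche price index uses current-period quantities as weights.
ΣP(Period 1)·Q(Period 1) = 557.05×1 + 2100.94×4 = 557.05 + 8403.76 = 8960.81
ΣP(Period 0)·Q(Period 1) = 572.07×1 + 1964.39×4 = 572.07 + 7857.56 = 8429.63
Index = 8960.81 / 8429.63 × 100 = 106.3013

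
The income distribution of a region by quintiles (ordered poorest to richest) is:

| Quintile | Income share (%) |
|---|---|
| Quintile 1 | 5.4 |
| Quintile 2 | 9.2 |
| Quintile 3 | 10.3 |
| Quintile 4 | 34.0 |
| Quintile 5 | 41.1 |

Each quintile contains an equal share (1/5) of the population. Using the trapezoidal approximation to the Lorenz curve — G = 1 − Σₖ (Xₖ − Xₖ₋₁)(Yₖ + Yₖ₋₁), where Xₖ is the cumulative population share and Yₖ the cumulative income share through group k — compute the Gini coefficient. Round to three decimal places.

Cumulative income shares Yₖ: 0.0540, 0.1460, 0.2490, 0.5890, 1.0000
Σ (Xₖ−Xₖ₋₁)(Yₖ+Yₖ₋₁) = (1/5)(0.0540+0.0000) + (1/5)(0.1460+0.0540) + (1/5)(0.2490+0.1460) + (1/5)(0.5890+0.2490) + (1/5)(1.0000+0.5890)
  = 0.0108 + 0.0400 + 0.0790 + 0.1676 + 0.3178 = 0.6152
G = 1 − 0.6152 = 0.3848

0.385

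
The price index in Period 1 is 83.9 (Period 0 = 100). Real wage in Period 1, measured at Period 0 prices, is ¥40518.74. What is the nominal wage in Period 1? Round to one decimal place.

33995.2

Nominal = Real × (Index/100) = 40518.74 × (83.9/100)
        = 40518.74 × 0.839 = 33995.2229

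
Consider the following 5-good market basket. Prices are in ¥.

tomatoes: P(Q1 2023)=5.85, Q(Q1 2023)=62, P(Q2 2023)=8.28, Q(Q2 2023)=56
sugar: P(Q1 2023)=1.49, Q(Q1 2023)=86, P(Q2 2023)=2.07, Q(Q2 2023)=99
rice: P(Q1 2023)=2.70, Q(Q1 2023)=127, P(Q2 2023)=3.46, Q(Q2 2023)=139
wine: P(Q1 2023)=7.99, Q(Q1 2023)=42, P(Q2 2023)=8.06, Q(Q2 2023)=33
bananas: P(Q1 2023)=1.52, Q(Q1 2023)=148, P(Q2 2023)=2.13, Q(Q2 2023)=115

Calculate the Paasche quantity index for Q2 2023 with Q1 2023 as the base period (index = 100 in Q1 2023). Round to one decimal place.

Paasche quantity index uses current-period prices as weights.
ΣP(Q2 2023)·Q(Q2 2023) = 8.28×56 + 2.07×99 + 3.46×139 + 8.06×33 + 2.13×115 = 463.68 + 204.93 + 480.94 + 265.98 + 244.95 = 1660.48
ΣP(Q2 2023)·Q(Q1 2023) = 8.28×62 + 2.07×86 + 3.46×127 + 8.06×42 + 2.13×148 = 513.36 + 178.02 + 439.42 + 338.52 + 315.24 = 1784.56
Index = 1660.48 / 1784.56 × 100 = 93.0470

93.0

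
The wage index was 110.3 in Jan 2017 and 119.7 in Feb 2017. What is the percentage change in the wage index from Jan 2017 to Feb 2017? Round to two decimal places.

8.52%

Change = (119.7 − 110.3) / 110.3 × 100
       = 9.4 / 110.3 × 100 = 8.5222%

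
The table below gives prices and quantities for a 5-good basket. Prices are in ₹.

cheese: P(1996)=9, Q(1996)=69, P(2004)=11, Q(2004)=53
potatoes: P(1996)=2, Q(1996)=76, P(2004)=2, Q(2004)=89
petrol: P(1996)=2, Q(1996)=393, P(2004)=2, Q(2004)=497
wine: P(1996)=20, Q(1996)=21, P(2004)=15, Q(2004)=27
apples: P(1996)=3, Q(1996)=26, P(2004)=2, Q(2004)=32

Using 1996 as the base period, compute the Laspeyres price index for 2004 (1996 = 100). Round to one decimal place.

Laspeyres price index uses base-period quantities as weights.
ΣP(2004)·Q(1996) = 11×69 + 2×76 + 2×393 + 15×21 + 2×26 = 759 + 152 + 786 + 315 + 52 = 2064
ΣP(1996)·Q(1996) = 9×69 + 2×76 + 2×393 + 20×21 + 3×26 = 621 + 152 + 786 + 420 + 78 = 2057
Index = 2064 / 2057 × 100 = 100.3403

100.3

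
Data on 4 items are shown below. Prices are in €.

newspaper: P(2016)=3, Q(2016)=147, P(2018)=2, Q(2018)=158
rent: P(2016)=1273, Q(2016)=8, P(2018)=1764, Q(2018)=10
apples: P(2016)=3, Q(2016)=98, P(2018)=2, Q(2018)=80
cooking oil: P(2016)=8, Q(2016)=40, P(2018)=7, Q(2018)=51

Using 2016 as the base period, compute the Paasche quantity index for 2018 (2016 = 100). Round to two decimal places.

124.13

Paasche quantity index uses current-period prices as weights.
ΣP(2018)·Q(2018) = 2×158 + 1764×10 + 2×80 + 7×51 = 316 + 17640 + 160 + 357 = 18473
ΣP(2018)·Q(2016) = 2×147 + 1764×8 + 2×98 + 7×40 = 294 + 14112 + 196 + 280 = 14882
Index = 18473 / 14882 × 100 = 124.1298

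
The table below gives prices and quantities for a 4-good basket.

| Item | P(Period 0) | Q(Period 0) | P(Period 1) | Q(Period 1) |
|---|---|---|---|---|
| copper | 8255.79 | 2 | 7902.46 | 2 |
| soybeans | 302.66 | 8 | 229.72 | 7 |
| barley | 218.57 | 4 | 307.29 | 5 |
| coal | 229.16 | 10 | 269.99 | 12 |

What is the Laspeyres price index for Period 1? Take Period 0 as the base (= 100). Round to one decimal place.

Laspeyres price index uses base-period quantities as weights.
ΣP(Period 1)·Q(Period 0) = 7902.46×2 + 229.72×8 + 307.29×4 + 269.99×10 = 15804.92 + 1837.76 + 1229.16 + 2699.9 = 21571.74
ΣP(Period 0)·Q(Period 0) = 8255.79×2 + 302.66×8 + 218.57×4 + 229.16×10 = 16511.58 + 2421.28 + 874.28 + 2291.6 = 22098.74
Index = 21571.74 / 22098.74 × 100 = 97.6152

97.6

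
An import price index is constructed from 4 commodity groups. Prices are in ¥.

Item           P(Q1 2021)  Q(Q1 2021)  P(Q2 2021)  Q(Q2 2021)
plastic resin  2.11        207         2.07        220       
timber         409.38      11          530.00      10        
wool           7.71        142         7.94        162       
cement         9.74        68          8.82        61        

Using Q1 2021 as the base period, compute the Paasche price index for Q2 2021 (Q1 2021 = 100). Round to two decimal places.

118.41

Paasche price index uses current-period quantities as weights.
ΣP(Q2 2021)·Q(Q2 2021) = 2.07×220 + 530.00×10 + 7.94×162 + 8.82×61 = 455.4 + 5300 + 1286.28 + 538.02 = 7579.7
ΣP(Q1 2021)·Q(Q2 2021) = 2.11×220 + 409.38×10 + 7.71×162 + 9.74×61 = 464.2 + 4093.8 + 1249.02 + 594.14 = 6401.16
Index = 7579.7 / 6401.16 × 100 = 118.4114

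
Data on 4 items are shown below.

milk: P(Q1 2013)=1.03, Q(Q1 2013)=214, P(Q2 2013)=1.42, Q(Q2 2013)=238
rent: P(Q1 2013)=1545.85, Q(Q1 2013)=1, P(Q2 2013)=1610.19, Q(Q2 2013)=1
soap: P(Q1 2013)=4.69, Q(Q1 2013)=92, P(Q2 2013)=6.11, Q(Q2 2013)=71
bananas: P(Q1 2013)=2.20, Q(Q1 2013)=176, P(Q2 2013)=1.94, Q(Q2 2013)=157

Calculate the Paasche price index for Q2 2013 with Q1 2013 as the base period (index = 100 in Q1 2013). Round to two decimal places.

Paasche price index uses current-period quantities as weights.
ΣP(Q2 2013)·Q(Q2 2013) = 1.42×238 + 1610.19×1 + 6.11×71 + 1.94×157 = 337.96 + 1610.19 + 433.81 + 304.58 = 2686.54
ΣP(Q1 2013)·Q(Q2 2013) = 1.03×238 + 1545.85×1 + 4.69×71 + 2.20×157 = 245.14 + 1545.85 + 332.99 + 345.4 = 2469.38
Index = 2686.54 / 2469.38 × 100 = 108.7941

108.79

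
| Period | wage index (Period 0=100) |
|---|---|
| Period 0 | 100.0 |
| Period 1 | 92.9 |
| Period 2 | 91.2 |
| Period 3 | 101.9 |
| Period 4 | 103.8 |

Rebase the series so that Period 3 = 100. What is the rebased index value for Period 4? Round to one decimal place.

Rebased(Period 4) = 103.8 / 101.9 × 100 = 101.8646

101.9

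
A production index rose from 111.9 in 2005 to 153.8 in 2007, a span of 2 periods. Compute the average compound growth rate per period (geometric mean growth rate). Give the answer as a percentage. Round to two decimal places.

17.24%

Growth factor = (153.8/111.9)^(1/2) = (1.374441)^(1/2) = 1.172366
Growth rate = 1.172366 − 1 = 0.172366 = 17.2366%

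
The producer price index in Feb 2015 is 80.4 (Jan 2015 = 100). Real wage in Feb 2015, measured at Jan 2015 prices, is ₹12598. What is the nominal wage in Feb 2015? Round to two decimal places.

10128.79

Nominal = Real × (Index/100) = 12598 × (80.4/100)
        = 12598 × 0.804 = 10128.7920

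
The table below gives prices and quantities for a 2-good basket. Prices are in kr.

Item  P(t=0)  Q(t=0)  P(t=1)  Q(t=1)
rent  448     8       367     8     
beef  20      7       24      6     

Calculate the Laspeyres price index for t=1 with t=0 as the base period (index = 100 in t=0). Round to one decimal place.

83.4

Laspeyres price index uses base-period quantities as weights.
ΣP(t=1)·Q(t=0) = 367×8 + 24×7 = 2936 + 168 = 3104
ΣP(t=0)·Q(t=0) = 448×8 + 20×7 = 3584 + 140 = 3724
Index = 3104 / 3724 × 100 = 83.3512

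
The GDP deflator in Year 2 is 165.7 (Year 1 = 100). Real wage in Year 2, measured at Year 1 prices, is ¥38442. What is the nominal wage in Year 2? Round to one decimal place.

63698.4

Nominal = Real × (Index/100) = 38442 × (165.7/100)
        = 38442 × 1.657 = 63698.3940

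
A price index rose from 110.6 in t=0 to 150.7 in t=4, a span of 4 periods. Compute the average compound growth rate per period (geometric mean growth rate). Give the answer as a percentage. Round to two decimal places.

Growth factor = (150.7/110.6)^(1/4) = (1.362568)^(1/4) = 1.080412
Growth rate = 1.080412 − 1 = 0.080412 = 8.0412%

8.04%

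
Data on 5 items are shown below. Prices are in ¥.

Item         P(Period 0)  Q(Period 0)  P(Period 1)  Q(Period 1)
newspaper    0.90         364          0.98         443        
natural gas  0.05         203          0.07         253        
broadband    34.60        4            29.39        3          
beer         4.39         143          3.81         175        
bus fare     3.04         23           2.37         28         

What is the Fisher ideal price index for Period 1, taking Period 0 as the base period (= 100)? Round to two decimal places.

Laspeyres component (base-period weights):
ΣP(Period 1)Q(Period 0) = 0.98×364 + 0.07×203 + 29.39×4 + 3.81×143 + 2.37×23 = 356.72 + 14.21 + 117.56 + 544.83 + 54.51 = 1087.83
ΣP(Period 0)Q(Period 0) = 0.90×364 + 0.05×203 + 34.60×4 + 4.39×143 + 3.04×23 = 327.6 + 10.15 + 138.4 + 627.77 + 69.92 = 1173.84
L = 1087.83 / 1173.84 × 100 = 92.6728
Paasche component (current-period weights):
ΣP(Period 1)Q(Period 1) = 0.98×443 + 0.07×253 + 29.39×3 + 3.81×175 + 2.37×28 = 434.14 + 17.71 + 88.17 + 666.75 + 66.36 = 1273.13
ΣP(Period 0)Q(Period 1) = 0.90×443 + 0.05×253 + 34.60×3 + 4.39×175 + 3.04×28 = 398.7 + 12.65 + 103.8 + 768.25 + 85.12 = 1368.52
P = 1273.13 / 1368.52 × 100 = 93.0297
Fisher = √(L × P) = √(92.6728 × 93.0297) = 92.8511

92.85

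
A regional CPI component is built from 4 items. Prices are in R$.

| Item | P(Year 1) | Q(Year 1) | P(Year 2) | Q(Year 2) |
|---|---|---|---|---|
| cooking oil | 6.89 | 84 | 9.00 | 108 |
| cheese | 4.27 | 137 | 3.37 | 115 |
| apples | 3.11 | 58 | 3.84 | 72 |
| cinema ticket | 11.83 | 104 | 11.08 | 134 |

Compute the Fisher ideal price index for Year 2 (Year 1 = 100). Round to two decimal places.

Laspeyres component (base-period weights):
ΣP(Year 2)Q(Year 1) = 9.00×84 + 3.37×137 + 3.84×58 + 11.08×104 = 756 + 461.69 + 222.72 + 1152.32 = 2592.73
ΣP(Year 1)Q(Year 1) = 6.89×84 + 4.27×137 + 3.11×58 + 11.83×104 = 578.76 + 584.99 + 180.38 + 1230.32 = 2574.45
L = 2592.73 / 2574.45 × 100 = 100.7101
Paasche component (current-period weights):
ΣP(Year 2)Q(Year 2) = 9.00×108 + 3.37×115 + 3.84×72 + 11.08×134 = 972 + 387.55 + 276.48 + 1484.72 = 3120.75
ΣP(Year 1)Q(Year 2) = 6.89×108 + 4.27×115 + 3.11×72 + 11.83×134 = 744.12 + 491.05 + 223.92 + 1585.22 = 3044.31
P = 3120.75 / 3044.31 × 100 = 102.5109
Fisher = √(L × P) = √(100.7101 × 102.5109) = 101.6065

101.61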